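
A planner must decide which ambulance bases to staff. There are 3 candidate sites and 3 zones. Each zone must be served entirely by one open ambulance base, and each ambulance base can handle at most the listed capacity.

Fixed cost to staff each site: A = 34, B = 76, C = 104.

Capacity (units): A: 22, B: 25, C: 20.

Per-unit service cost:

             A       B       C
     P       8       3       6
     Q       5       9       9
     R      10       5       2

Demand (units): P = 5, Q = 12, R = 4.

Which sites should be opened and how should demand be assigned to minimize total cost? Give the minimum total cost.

Open {A}: P→A 8·5=40, Q→A 5·12=60, R→A 10·4=40.
Loads: A carries 21/22. Service 140; fixed 34; total 174.
Next best feasible plan costs 205.

Minimum total cost: 174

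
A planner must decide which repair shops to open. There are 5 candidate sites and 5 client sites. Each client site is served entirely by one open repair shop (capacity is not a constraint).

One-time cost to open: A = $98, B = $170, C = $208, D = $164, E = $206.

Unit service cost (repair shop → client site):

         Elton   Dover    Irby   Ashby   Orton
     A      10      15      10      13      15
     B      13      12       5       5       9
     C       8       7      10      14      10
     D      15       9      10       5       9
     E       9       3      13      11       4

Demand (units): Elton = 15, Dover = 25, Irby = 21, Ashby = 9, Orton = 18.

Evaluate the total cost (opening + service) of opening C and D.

Each client site is assigned to its cheapest site among the open ones.
{C, D}: Elton→C 8·15=120, Dover→C 7·25=175, Irby→C 10·21=210, Ashby→D 5·9=45, Orton→D 9·18=162. Service 712; fixed 372; total 1084.

Total cost: 1084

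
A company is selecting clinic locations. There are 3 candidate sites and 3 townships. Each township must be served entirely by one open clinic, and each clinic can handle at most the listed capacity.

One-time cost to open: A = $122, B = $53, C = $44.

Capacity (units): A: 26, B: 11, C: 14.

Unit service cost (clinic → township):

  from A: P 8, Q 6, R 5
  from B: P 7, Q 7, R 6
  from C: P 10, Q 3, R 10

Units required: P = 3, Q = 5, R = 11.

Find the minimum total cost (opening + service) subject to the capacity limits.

Minimum total cost: 208

Open {B, C}: P→C 10·3=30, Q→C 3·5=15, R→B 6·11=66.
Loads: B carries 11/11, C carries 8/14. Service 111; fixed 97; total 208.
Next best feasible plan costs 231.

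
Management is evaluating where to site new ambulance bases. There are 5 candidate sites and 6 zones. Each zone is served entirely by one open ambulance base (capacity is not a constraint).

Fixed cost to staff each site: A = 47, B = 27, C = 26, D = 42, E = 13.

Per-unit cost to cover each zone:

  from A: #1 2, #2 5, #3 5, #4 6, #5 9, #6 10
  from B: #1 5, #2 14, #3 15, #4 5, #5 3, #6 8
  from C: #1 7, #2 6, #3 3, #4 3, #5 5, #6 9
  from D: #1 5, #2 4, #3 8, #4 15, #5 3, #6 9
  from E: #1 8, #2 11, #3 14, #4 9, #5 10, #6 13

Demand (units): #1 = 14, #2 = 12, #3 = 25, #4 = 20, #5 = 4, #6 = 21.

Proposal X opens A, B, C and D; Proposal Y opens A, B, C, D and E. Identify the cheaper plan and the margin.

Proposal X: {A, B, C, D}: #1→A 2·14=28, #2→D 4·12=48, #3→C 3·25=75, #4→C 3·20=60, #5→B 3·4=12, #6→B 8·21=168. Service 391; fixed 142; total 533.
Proposal Y: {A, B, C, D, E}: #1→A 2·14=28, #2→D 4·12=48, #3→C 3·25=75, #4→C 3·20=60, #5→B 3·4=12, #6→B 8·21=168. Service 391; fixed 155; total 546.
Difference: |533 − 546| = 13.

Proposal X is cheaper by 13.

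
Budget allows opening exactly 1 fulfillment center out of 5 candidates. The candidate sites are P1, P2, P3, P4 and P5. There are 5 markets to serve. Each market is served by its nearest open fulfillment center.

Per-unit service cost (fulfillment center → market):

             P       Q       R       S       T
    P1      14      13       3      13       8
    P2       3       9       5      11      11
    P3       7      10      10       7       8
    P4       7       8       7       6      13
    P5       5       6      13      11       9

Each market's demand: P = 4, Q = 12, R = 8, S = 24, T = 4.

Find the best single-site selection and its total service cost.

Choose P4 only; total service cost 376.

With exactly 1 open, each market uses its cheapest among the chosen.
{P4}: P→P4 7·4=28, Q→P4 8·12=96, R→P4 7·8=56, S→P4 6·24=144, T→P4 13·4=52. Service cost 376.
{P3}: service cost 428
{P2}: service cost 468
Among all 5 size-1 choices, {P4} is lowest.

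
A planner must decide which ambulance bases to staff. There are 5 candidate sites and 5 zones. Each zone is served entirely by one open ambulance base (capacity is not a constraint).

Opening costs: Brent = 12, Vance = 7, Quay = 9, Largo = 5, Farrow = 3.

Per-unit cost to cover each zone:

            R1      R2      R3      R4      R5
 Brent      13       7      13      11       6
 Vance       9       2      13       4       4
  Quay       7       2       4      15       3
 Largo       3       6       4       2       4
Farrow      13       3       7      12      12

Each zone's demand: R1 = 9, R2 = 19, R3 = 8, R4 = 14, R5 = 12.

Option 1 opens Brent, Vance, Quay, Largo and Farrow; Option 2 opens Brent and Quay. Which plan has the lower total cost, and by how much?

Option 1 is cheaper by 147.

Option 1: {Brent, Vance, Quay, Largo, Farrow}: R1→Largo 3·9=27, R2→Vance 2·19=38, R3→Quay 4·8=32, R4→Largo 2·14=28, R5→Quay 3·12=36. Service 161; fixed 36; total 197.
Option 2: {Brent, Quay}: R1→Quay 7·9=63, R2→Quay 2·19=38, R3→Quay 4·8=32, R4→Brent 11·14=154, R5→Quay 3·12=36. Service 323; fixed 21; total 344.
Difference: |197 − 344| = 147.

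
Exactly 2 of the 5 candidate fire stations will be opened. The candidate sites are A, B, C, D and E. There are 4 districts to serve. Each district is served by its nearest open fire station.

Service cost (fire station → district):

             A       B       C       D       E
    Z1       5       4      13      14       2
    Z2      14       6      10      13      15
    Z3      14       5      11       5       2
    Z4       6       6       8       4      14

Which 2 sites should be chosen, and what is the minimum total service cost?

With exactly 2 open, each district uses its cheapest among the chosen.
{B, E}: Z1→E 2, Z2→B 6, Z3→E 2, Z4→B 6. Service cost 16.
{B, D}: service cost 19
{A, B}: service cost 21
Among all 10 size-2 choices, {B, E} is lowest.

Choose B and E; total service cost 16.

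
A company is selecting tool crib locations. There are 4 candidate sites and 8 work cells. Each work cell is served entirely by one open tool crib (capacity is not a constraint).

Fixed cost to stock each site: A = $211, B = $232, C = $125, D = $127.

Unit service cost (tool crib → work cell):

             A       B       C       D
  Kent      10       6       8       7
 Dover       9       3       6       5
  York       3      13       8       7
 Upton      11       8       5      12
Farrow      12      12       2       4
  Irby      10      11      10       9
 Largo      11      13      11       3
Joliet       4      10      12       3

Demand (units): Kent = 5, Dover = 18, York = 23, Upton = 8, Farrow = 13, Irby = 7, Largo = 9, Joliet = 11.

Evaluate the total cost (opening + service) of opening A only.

Total cost: 949

Each work cell is assigned to its cheapest site among the open ones.
{A}: Kent→A 10·5=50, Dover→A 9·18=162, York→A 3·23=69, Upton→A 11·8=88, Farrow→A 12·13=156, Irby→A 10·7=70, Largo→A 11·9=99, Joliet→A 4·11=44. Service 738; fixed 211; total 949.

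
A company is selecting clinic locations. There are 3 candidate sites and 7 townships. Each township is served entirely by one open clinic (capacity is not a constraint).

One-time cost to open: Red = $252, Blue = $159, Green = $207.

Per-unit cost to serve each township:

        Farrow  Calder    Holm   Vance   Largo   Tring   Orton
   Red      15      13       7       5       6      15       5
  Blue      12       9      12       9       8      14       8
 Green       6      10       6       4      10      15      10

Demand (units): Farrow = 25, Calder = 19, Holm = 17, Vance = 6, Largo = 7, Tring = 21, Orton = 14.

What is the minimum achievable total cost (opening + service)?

Minimum total cost: 1198

For any fixed open set, each township goes to its cheapest open site; total = fixed + service.
{Green}: Farrow→Green 6·25=150, Calder→Green 10·19=190, Holm→Green 6·17=102, Vance→Green 4·6=24, Largo→Green 10·7=70, Tring→Green 15·21=315, Orton→Green 10·14=140. Service 991; fixed 207; total 1198.
{Blue, Green}: service 909 + fixed 366 = 1275
{Blue}: Farrow→Blue 12·25=300, Calder→Blue 9·19=171, Holm→Blue 12·17=204, Vance→Blue 9·6=54, Largo→Blue 8·7=56, Tring→Blue 14·21=294, Orton→Blue 8·14=112. Service 1191; fixed 159; total 1350.
{Red, Blue, Green}: service 853 + fixed 618 = 1471
No other subset beats 1198.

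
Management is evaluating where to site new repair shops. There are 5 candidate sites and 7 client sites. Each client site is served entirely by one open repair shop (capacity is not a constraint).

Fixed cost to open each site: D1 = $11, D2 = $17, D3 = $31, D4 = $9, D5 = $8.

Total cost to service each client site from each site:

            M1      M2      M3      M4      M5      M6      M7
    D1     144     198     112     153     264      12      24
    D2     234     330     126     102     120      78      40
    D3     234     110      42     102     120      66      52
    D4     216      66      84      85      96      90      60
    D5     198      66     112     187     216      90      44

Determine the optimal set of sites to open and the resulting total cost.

Open D1, D3 and D4; minimum total cost 520.

For any fixed open set, each client site goes to its cheapest open site; total = fixed + service.
{D1, D3, D4}: M1→D1 144, M2→D4 66, M3→D3 42, M4→D4 85, M5→D4 96, M6→D1 12, M7→D1 24. Service 469; fixed 51; total 520.
{D1, D3, D4, D5}: M1→D1 144, M2→D4 66, M3→D3 42, M4→D4 85, M5→D4 96, M6→D1 12, M7→D1 24. Service 469; fixed 59; total 528.
{D1, D4}: service 511 + fixed 20 = 531
{D1, D2, D3, D4, D5}: M1→D1 144, M2→D4 66, M3→D3 42, M4→D4 85, M5→D4 96, M6→D1 12, M7→D1 24. Service 469; fixed 76; total 545.
No other subset beats 520.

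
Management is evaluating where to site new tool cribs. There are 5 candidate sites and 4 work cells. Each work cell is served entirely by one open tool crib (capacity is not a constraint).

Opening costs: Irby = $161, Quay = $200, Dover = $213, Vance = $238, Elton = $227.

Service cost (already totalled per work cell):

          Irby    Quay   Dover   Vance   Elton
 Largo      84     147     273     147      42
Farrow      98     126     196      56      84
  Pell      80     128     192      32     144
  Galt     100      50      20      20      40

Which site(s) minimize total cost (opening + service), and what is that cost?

For any fixed open set, each work cell goes to its cheapest open site; total = fixed + service.
{Vance}: Largo→Vance 147, Farrow→Vance 56, Pell→Vance 32, Galt→Vance 20. Service 255; fixed 238; total 493.
{Irby}: Largo→Irby 84, Farrow→Irby 98, Pell→Irby 80, Galt→Irby 100. Service 362; fixed 161; total 523.
{Elton}: Largo→Elton 42, Farrow→Elton 84, Pell→Elton 144, Galt→Elton 40. Service 310; fixed 227; total 537.
{Irby, Quay, Dover, Vance, Elton}: Largo→Elton 42, Farrow→Vance 56, Pell→Vance 32, Galt→Dover 20. Service 150; fixed 1039; total 1189.
No other subset beats 493.

Open Vance only; minimum total cost 493.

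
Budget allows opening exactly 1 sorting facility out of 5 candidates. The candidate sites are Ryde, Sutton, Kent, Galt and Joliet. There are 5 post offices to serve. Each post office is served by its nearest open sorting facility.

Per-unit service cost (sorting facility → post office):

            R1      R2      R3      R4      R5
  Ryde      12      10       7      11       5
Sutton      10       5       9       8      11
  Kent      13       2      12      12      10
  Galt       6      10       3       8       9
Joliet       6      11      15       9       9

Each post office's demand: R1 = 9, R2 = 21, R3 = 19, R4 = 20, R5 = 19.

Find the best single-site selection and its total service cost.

With exactly 1 open, each post office uses its cheapest among the chosen.
{Galt}: R1→Galt 6·9=54, R2→Galt 10·21=210, R3→Galt 3·19=57, R4→Galt 8·20=160, R5→Galt 9·19=171. Service cost 652.
{Sutton}: service cost 735
{Ryde}: service cost 766
Among all 5 size-1 choices, {Galt} is lowest.

Choose Galt only; total service cost 652.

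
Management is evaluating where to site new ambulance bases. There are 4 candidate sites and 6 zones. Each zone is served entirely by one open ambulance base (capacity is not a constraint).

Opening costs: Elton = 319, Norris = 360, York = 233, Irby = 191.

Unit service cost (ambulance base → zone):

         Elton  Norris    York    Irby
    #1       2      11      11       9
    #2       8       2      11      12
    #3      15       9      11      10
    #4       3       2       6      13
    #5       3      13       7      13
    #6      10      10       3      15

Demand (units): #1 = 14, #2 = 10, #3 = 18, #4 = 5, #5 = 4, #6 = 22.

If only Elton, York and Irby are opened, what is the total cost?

Each zone is assigned to its cheapest site among the open ones.
{Elton, York, Irby}: #1→Elton 2·14=28, #2→Elton 8·10=80, #3→Irby 10·18=180, #4→Elton 3·5=15, #5→Elton 3·4=12, #6→York 3·22=66. Service 381; fixed 743; total 1124.

Total cost: 1124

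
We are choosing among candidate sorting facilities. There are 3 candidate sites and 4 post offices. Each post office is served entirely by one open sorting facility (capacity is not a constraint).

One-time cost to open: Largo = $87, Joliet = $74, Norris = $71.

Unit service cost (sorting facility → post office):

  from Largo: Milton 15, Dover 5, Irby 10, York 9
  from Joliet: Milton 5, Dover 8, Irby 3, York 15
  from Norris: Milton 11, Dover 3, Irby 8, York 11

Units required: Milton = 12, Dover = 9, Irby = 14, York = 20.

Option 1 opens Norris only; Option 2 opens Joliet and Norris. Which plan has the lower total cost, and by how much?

Option 1: {Norris}: Milton→Norris 11·12=132, Dover→Norris 3·9=27, Irby→Norris 8·14=112, York→Norris 11·20=220. Service 491; fixed 71; total 562.
Option 2: {Joliet, Norris}: Milton→Joliet 5·12=60, Dover→Norris 3·9=27, Irby→Joliet 3·14=42, York→Norris 11·20=220. Service 349; fixed 145; total 494.
Difference: |562 − 494| = 68.

Option 2 is cheaper by 68.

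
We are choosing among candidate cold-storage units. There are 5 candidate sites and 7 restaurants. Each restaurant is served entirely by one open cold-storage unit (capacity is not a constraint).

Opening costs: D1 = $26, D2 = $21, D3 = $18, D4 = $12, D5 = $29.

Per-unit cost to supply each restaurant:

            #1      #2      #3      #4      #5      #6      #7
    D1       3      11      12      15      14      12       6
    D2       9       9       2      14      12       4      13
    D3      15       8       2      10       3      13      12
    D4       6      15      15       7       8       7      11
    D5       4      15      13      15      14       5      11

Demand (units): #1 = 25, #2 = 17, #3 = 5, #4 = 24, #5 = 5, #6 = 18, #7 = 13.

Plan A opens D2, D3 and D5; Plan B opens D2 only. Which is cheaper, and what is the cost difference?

Plan A: {D2, D3, D5}: #1→D5 4·25=100, #2→D3 8·17=136, #3→D2 2·5=10, #4→D3 10·24=240, #5→D3 3·5=15, #6→D2 4·18=72, #7→D5 11·13=143. Service 716; fixed 68; total 784.
Plan B: {D2}: #1→D2 9·25=225, #2→D2 9·17=153, #3→D2 2·5=10, #4→D2 14·24=336, #5→D2 12·5=60, #6→D2 4·18=72, #7→D2 13·13=169. Service 1025; fixed 21; total 1046.
Difference: |784 − 1046| = 262.

Plan A is cheaper by 262.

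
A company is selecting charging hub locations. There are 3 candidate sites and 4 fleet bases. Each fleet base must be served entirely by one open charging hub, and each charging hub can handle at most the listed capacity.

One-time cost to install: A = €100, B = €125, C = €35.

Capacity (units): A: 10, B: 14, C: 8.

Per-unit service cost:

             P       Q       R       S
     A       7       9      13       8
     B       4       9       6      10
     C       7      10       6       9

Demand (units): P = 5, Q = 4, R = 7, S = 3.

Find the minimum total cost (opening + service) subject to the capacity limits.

Minimum total cost: 288

Open {B, C}: P→B 4·5=20, Q→B 9·4=36, R→C 6·7=42, S→B 10·3=30.
Loads: B carries 12/14, C carries 7/8. Service 128; fixed 160; total 288.
Next best feasible plan costs 289.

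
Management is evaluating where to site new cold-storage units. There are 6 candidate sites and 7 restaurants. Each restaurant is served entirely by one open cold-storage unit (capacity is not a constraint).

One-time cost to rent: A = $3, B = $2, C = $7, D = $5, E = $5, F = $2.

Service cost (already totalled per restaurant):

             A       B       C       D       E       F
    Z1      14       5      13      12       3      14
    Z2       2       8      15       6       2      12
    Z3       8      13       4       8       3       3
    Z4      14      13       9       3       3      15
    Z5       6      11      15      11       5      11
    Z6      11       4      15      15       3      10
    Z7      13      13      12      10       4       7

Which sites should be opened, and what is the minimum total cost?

For any fixed open set, each restaurant goes to its cheapest open site; total = fixed + service.
{E}: Z1→E 3, Z2→E 2, Z3→E 3, Z4→E 3, Z5→E 5, Z6→E 3, Z7→E 4. Service 23; fixed 5; total 28.
{B, E}: Z1→E 3, Z2→E 2, Z3→E 3, Z4→E 3, Z5→E 5, Z6→E 3, Z7→E 4. Service 23; fixed 7; total 30.
{E, F}: service 23 + fixed 7 = 30
{A, B, C, D, E, F}: Z1→E 3, Z2→A 2, Z3→E 3, Z4→D 3, Z5→E 5, Z6→E 3, Z7→E 4. Service 23; fixed 24; total 47.
No other subset beats 28.

Open E only; minimum total cost 28.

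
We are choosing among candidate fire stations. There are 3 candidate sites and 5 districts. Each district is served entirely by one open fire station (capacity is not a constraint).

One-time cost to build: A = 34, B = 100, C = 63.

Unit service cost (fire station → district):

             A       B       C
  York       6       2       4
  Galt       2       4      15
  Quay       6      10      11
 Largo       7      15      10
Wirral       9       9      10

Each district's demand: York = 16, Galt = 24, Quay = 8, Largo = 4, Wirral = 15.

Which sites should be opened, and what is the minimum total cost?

For any fixed open set, each district goes to its cheapest open site; total = fixed + service.
{A}: York→A 6·16=96, Galt→A 2·24=48, Quay→A 6·8=48, Largo→A 7·4=28, Wirral→A 9·15=135. Service 355; fixed 34; total 389.
{A, C}: York→C 4·16=64, Galt→A 2·24=48, Quay→A 6·8=48, Largo→A 7·4=28, Wirral→A 9·15=135. Service 323; fixed 97; total 420.
{A, B}: service 291 + fixed 134 = 425
{A, B, C}: York→B 2·16=32, Galt→A 2·24=48, Quay→A 6·8=48, Largo→A 7·4=28, Wirral→A 9·15=135. Service 291; fixed 197; total 488.
No other subset beats 389.

Open A only; minimum total cost 389.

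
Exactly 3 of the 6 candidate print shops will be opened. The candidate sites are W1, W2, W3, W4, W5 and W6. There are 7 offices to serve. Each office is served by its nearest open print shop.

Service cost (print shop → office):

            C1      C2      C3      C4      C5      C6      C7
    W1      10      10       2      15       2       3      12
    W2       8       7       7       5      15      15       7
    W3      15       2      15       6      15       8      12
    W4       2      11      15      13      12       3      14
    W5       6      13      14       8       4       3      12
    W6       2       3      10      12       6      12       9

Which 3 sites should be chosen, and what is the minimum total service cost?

With exactly 3 open, each office uses its cheapest among the chosen.
{W1, W2, W6}: C1→W6 2, C2→W6 3, C3→W1 2, C4→W2 5, C5→W1 2, C6→W1 3, C7→W2 7. Service cost 24.
{W1, W3, W6}: service cost 26
{W1, W2, W4}: service cost 28
Among all 20 size-3 choices, {W1, W2, W6} is lowest.

Choose W1, W2 and W6; total service cost 24.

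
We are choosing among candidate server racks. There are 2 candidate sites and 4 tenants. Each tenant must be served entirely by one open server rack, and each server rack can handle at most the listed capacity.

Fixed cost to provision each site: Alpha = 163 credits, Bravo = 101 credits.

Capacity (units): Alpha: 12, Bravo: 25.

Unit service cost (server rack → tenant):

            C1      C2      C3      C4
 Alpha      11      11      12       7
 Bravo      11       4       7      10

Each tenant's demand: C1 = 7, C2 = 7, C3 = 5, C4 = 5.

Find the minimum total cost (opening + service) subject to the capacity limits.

Open {Bravo}: C1→Bravo 11·7=77, C2→Bravo 4·7=28, C3→Bravo 7·5=35, C4→Bravo 10·5=50.
Loads: Bravo carries 24/25. Service 190; fixed 101; total 291.
Next best feasible plan costs 439.

Minimum total cost: 291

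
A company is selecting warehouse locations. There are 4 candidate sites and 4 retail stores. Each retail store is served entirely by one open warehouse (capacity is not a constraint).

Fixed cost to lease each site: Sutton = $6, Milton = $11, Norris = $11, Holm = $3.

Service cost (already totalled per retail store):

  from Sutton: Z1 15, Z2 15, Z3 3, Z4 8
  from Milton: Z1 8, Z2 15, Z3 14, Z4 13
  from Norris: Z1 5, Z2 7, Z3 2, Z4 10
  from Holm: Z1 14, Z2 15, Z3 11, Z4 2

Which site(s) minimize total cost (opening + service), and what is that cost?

Open Norris and Holm; minimum total cost 30.

For any fixed open set, each retail store goes to its cheapest open site; total = fixed + service.
{Norris, Holm}: Z1→Norris 5, Z2→Norris 7, Z3→Norris 2, Z4→Holm 2. Service 16; fixed 14; total 30.
{Norris}: service 24 + fixed 11 = 35
{Sutton, Norris, Holm}: service 16 + fixed 20 = 36
{Sutton, Milton, Norris, Holm}: service 16 + fixed 31 = 47
(All 15 nonempty subsets were checked; Norris and Holm is lowest.)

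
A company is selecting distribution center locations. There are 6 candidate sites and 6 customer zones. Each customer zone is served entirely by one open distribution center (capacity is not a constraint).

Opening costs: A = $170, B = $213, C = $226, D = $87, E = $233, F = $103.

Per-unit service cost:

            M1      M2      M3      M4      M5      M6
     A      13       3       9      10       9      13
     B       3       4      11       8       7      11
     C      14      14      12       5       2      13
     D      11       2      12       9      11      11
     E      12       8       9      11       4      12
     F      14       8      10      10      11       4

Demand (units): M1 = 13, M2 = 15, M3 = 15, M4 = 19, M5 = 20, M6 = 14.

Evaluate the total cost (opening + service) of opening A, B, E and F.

Each customer zone is assigned to its cheapest site among the open ones.
{A, B, E, F}: M1→B 3·13=39, M2→A 3·15=45, M3→A 9·15=135, M4→B 8·19=152, M5→E 4·20=80, M6→F 4·14=56. Service 507; fixed 719; total 1226.

Total cost: 1226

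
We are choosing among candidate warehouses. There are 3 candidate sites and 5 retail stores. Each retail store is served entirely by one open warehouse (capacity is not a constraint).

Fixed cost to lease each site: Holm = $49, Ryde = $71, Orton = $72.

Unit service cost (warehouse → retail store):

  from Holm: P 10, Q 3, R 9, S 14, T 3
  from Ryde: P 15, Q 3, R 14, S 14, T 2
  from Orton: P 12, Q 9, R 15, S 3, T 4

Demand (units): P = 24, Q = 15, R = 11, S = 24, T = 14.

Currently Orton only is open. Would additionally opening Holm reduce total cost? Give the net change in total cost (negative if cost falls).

Current service cost with {Orton}: 716.
Adding Holm: each retail store re-picks its cheapest; new service cost 498, saving 218.
Extra fixed cost: 49. Net change = 49 − 218 = -169.
(Totals: 788 → 619.)

Yes — net change −169 (cost falls by 169).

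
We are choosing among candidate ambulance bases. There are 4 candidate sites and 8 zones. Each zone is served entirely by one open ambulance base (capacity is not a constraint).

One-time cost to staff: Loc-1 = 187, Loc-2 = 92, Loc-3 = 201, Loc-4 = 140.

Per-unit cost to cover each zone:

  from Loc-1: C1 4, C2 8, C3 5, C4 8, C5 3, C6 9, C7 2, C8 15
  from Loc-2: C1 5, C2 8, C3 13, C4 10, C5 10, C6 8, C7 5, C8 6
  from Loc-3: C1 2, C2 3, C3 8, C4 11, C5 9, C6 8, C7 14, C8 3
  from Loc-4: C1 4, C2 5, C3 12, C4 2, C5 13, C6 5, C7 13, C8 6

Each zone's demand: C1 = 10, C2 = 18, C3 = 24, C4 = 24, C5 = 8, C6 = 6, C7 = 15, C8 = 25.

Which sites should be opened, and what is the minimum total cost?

Open Loc-1 and Loc-4; minimum total cost 859.

For any fixed open set, each zone goes to its cheapest open site; total = fixed + service.
{Loc-1, Loc-4}: C1→Loc-1 4·10=40, C2→Loc-4 5·18=90, C3→Loc-1 5·24=120, C4→Loc-4 2·24=48, C5→Loc-1 3·8=24, C6→Loc-4 5·6=30, C7→Loc-1 2·15=30, C8→Loc-4 6·25=150. Service 532; fixed 327; total 859.
{Loc-1, Loc-3, Loc-4}: service 401 + fixed 528 = 929
{Loc-1, Loc-2, Loc-4}: service 532 + fixed 419 = 951
{Loc-1, Loc-2, Loc-3, Loc-4}: C1→Loc-3 2·10=20, C2→Loc-3 3·18=54, C3→Loc-1 5·24=120, C4→Loc-4 2·24=48, C5→Loc-1 3·8=24, C6→Loc-4 5·6=30, C7→Loc-1 2·15=30, C8→Loc-3 3·25=75. Service 401; fixed 620; total 1021.
(All 15 nonempty subsets were checked; Loc-1 and Loc-4 is lowest.)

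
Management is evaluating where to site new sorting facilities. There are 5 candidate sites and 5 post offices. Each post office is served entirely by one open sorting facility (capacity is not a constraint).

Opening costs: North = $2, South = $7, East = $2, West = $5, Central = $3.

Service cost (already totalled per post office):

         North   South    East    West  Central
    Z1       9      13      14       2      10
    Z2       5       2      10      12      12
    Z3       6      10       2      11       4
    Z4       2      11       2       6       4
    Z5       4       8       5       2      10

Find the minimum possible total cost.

Minimum total cost: 22

For any fixed open set, each post office goes to its cheapest open site; total = fixed + service.
{North, East, West}: Z1→West 2, Z2→North 5, Z3→East 2, Z4→North 2, Z5→West 2. Service 13; fixed 9; total 22.
{North, West}: service 17 + fixed 7 = 24
{South, East, West}: service 10 + fixed 14 = 24
{North, South, East, West, Central}: Z1→West 2, Z2→South 2, Z3→East 2, Z4→North 2, Z5→West 2. Service 10; fixed 19; total 29.
No other subset beats 22.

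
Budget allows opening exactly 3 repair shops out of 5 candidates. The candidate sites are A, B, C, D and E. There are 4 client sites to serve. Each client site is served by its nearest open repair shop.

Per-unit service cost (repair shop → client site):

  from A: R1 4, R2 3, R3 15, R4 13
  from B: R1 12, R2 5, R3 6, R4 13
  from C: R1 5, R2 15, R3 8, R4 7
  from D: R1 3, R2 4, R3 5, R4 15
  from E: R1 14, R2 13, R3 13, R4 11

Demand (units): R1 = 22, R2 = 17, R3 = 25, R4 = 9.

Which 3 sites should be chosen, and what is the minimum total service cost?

With exactly 3 open, each client site uses its cheapest among the chosen.
{A, C, D}: R1→D 3·22=66, R2→A 3·17=51, R3→D 5·25=125, R4→C 7·9=63. Service cost 305.
{B, C, D}: service cost 322
{C, D, E}: service cost 322
Among all 10 size-3 choices, {A, C, D} is lowest.

Choose A, C and D; total service cost 305.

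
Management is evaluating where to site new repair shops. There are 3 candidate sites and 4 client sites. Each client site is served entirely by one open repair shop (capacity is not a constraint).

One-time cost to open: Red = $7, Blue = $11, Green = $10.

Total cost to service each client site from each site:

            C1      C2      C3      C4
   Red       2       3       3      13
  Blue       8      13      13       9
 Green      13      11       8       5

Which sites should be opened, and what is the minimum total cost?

For any fixed open set, each client site goes to its cheapest open site; total = fixed + service.
{Red}: C1→Red 2, C2→Red 3, C3→Red 3, C4→Red 13. Service 21; fixed 7; total 28.
{Red, Green}: service 13 + fixed 17 = 30
{Red, Blue}: C1→Red 2, C2→Red 3, C3→Red 3, C4→Blue 9. Service 17; fixed 18; total 35.
{Red, Blue, Green}: service 13 + fixed 28 = 41
No other subset beats 28.

Open Red only; minimum total cost 28.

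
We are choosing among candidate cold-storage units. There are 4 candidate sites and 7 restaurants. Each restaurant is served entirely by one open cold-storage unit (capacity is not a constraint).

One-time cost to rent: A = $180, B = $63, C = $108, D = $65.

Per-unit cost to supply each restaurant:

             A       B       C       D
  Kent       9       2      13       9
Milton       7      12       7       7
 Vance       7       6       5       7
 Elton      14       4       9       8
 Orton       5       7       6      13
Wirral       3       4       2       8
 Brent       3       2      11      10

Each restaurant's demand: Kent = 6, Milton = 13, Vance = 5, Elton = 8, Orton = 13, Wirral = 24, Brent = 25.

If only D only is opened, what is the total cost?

Total cost: 920

Each restaurant is assigned to its cheapest site among the open ones.
{D}: Kent→D 9·6=54, Milton→D 7·13=91, Vance→D 7·5=35, Elton→D 8·8=64, Orton→D 13·13=169, Wirral→D 8·24=192, Brent→D 10·25=250. Service 855; fixed 65; total 920.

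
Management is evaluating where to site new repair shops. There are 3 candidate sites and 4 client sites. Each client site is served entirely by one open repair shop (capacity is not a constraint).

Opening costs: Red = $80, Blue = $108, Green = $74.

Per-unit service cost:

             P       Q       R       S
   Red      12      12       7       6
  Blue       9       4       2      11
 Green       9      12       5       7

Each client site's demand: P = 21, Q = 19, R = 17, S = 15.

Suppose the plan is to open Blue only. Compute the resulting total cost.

Total cost: 572

Each client site is assigned to its cheapest site among the open ones.
{Blue}: P→Blue 9·21=189, Q→Blue 4·19=76, R→Blue 2·17=34, S→Blue 11·15=165. Service 464; fixed 108; total 572.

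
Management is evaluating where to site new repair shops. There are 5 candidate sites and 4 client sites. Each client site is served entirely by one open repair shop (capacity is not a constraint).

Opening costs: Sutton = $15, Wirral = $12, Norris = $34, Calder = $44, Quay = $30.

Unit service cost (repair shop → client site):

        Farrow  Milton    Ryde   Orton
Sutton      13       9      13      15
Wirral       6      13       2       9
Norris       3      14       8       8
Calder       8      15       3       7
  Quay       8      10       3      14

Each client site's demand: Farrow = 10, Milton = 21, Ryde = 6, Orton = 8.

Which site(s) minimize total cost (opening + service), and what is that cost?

Open Sutton, Wirral and Norris; minimum total cost 356.

For any fixed open set, each client site goes to its cheapest open site; total = fixed + service.
{Sutton, Wirral, Norris}: Farrow→Norris 3·10=30, Milton→Sutton 9·21=189, Ryde→Wirral 2·6=12, Orton→Norris 8·8=64. Service 295; fixed 61; total 356.
{Sutton, Wirral}: service 333 + fixed 27 = 360
{Sutton, Norris}: service 331 + fixed 49 = 380
{Sutton, Wirral, Norris, Calder, Quay}: service 287 + fixed 135 = 422
No other subset beats 356.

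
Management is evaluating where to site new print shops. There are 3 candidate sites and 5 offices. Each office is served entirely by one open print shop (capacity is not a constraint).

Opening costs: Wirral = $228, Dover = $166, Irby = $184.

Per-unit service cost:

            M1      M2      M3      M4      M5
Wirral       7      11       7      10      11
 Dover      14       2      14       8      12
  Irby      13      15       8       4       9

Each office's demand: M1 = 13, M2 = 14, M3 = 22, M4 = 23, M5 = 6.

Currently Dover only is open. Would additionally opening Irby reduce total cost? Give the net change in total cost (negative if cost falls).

Current service cost with {Dover}: 774.
Adding Irby: each office re-picks its cheapest; new service cost 519, saving 255.
Extra fixed cost: 184. Net change = 184 − 255 = -71.
(Totals: 940 → 869.)

Yes — net change −71 (cost falls by 71).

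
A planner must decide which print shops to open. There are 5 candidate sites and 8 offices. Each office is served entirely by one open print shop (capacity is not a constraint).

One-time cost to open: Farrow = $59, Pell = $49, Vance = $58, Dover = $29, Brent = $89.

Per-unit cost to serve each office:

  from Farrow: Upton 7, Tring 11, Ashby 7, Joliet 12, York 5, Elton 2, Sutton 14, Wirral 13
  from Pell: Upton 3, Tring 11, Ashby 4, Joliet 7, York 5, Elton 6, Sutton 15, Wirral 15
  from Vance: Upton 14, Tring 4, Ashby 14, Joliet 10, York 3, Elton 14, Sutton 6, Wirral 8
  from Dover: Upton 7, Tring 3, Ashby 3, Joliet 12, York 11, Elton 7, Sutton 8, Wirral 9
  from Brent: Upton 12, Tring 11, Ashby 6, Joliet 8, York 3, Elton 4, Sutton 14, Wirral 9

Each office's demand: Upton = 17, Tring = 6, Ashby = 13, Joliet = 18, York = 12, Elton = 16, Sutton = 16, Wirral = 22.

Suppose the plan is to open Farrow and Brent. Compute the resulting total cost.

Total cost: 1045

Each office is assigned to its cheapest site among the open ones.
{Farrow, Brent}: Upton→Farrow 7·17=119, Tring→Farrow 11·6=66, Ashby→Brent 6·13=78, Joliet→Brent 8·18=144, York→Brent 3·12=36, Elton→Farrow 2·16=32, Sutton→Farrow 14·16=224, Wirral→Brent 9·22=198. Service 897; fixed 148; total 1045.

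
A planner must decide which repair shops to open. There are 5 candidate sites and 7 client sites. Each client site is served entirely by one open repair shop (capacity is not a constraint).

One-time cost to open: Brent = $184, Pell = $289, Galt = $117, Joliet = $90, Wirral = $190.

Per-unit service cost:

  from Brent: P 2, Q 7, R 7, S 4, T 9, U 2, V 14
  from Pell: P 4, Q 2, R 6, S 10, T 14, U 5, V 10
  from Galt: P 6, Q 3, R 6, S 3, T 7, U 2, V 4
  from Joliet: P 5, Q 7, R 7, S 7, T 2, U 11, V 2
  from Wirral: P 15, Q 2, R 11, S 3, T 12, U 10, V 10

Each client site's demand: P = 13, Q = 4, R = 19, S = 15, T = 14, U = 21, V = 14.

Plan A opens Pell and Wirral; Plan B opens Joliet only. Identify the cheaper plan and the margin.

Plan B is cheaper by 403.

Plan A: {Pell, Wirral}: P→Pell 4·13=52, Q→Pell 2·4=8, R→Pell 6·19=114, S→Wirral 3·15=45, T→Wirral 12·14=168, U→Pell 5·21=105, V→Pell 10·14=140. Service 632; fixed 479; total 1111.
Plan B: {Joliet}: P→Joliet 5·13=65, Q→Joliet 7·4=28, R→Joliet 7·19=133, S→Joliet 7·15=105, T→Joliet 2·14=28, U→Joliet 11·21=231, V→Joliet 2·14=28. Service 618; fixed 90; total 708.
Difference: |1111 − 708| = 403.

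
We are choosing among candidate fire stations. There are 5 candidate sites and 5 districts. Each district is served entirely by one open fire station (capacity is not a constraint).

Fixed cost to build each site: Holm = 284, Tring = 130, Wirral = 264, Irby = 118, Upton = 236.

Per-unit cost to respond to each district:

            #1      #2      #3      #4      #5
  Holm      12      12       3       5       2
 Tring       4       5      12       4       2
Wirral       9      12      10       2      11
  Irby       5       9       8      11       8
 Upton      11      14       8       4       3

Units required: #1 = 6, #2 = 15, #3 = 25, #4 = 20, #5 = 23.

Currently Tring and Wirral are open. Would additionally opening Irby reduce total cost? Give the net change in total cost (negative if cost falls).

Current service cost with {Tring, Wirral}: 435.
Adding Irby: each district re-picks its cheapest; new service cost 385, saving 50.
Extra fixed cost: 118. Net change = 118 − 50 = 68.
(Totals: 829 → 897.)

No — net change +68 (cost rises by 68).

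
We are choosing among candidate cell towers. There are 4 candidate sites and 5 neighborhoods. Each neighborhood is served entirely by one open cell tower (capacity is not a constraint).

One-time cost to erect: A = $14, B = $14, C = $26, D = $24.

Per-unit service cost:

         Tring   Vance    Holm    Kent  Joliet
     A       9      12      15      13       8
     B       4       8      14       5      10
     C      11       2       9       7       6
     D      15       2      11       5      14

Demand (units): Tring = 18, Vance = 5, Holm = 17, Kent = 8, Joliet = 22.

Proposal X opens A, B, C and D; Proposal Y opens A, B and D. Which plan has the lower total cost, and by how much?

Proposal X: {A, B, C, D}: Tring→B 4·18=72, Vance→C 2·5=10, Holm→C 9·17=153, Kent→B 5·8=40, Joliet→C 6·22=132. Service 407; fixed 78; total 485.
Proposal Y: {A, B, D}: Tring→B 4·18=72, Vance→D 2·5=10, Holm→D 11·17=187, Kent→B 5·8=40, Joliet→A 8·22=176. Service 485; fixed 52; total 537.
Difference: |485 − 537| = 52.

Proposal X is cheaper by 52.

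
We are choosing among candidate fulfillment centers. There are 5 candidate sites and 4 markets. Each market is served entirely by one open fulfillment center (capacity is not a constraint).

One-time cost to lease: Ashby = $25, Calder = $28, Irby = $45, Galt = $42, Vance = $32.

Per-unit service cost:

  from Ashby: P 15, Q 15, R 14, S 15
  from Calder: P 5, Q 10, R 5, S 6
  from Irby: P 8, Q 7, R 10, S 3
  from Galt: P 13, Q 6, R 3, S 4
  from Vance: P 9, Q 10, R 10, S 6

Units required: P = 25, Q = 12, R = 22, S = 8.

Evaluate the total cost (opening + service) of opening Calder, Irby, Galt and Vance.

Each market is assigned to its cheapest site among the open ones.
{Calder, Irby, Galt, Vance}: P→Calder 5·25=125, Q→Galt 6·12=72, R→Galt 3·22=66, S→Irby 3·8=24. Service 287; fixed 147; total 434.

Total cost: 434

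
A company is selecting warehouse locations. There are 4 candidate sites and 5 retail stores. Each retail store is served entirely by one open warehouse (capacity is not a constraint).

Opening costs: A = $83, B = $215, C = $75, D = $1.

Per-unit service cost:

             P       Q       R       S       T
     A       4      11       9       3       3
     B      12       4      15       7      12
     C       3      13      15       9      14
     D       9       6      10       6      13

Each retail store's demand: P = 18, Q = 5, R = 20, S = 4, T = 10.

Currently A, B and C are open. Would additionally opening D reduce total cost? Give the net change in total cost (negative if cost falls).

No — net change +1 (cost rises by 1).

Current service cost with {A, B, C}: 296.
Adding D: each retail store re-picks its cheapest; new service cost 296, saving 0.
Extra fixed cost: 1. Net change = 1 − 0 = 1.
(Totals: 669 → 670.)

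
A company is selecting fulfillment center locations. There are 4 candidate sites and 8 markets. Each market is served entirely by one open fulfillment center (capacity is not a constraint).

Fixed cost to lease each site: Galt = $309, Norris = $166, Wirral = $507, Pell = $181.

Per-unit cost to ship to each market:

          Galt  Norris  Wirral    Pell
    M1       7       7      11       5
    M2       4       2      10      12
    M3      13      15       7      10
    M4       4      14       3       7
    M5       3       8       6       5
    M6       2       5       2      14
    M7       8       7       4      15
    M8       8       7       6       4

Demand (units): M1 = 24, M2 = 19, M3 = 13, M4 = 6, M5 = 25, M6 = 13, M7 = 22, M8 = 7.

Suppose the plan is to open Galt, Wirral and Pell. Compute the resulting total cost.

Each market is assigned to its cheapest site among the open ones.
{Galt, Wirral, Pell}: M1→Pell 5·24=120, M2→Galt 4·19=76, M3→Wirral 7·13=91, M4→Wirral 3·6=18, M5→Galt 3·25=75, M6→Galt 2·13=26, M7→Wirral 4·22=88, M8→Pell 4·7=28. Service 522; fixed 997; total 1519.

Total cost: 1519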